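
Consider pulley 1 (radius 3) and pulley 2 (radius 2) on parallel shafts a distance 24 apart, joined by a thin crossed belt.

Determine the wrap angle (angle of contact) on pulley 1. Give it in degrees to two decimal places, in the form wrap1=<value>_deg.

crossed belt: β = asin((r1+r2)/C) = asin(5/24) = 12.0247°
wrap1 = wrap2 = π + 2β = 204.0494°

wrap1=204.05_deg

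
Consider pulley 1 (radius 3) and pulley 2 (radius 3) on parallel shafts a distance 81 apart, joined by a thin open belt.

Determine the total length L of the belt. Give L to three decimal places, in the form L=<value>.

open belt: β = asin((r2−r1)/C) = asin(0/81) = 0.0000°
wrap1 = π − 2β = 180.0000°
wrap2 = π + 2β = 180.0000°
tangent length = C·cosβ = 81.0000
L = r1·wrap1 + r2·wrap2 + 2·C·cosβ = 3·3.1416 + 3·3.1416 + 2·81.0000 = 180.8496

L=180.850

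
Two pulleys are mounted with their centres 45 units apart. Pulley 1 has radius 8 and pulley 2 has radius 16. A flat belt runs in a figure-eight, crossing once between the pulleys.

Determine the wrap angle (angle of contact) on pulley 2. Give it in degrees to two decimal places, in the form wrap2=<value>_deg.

wrap2=244.46_deg

crossed belt: β = asin((r1+r2)/C) = asin(24/45) = 32.2310°
wrap1 = wrap2 = π + 2β = 244.4619°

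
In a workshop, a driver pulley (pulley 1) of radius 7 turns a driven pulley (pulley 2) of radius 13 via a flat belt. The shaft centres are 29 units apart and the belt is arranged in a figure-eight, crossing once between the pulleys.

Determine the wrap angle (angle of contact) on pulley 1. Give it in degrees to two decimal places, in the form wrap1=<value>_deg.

crossed belt: β = asin((r1+r2)/C) = asin(20/29) = 43.6028°
wrap1 = wrap2 = π + 2β = 267.2056°

wrap1=267.21_deg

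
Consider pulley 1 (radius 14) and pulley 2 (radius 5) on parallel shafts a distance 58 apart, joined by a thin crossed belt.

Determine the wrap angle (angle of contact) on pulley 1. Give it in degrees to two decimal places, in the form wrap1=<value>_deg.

wrap1=218.24_deg

crossed belt: β = asin((r1+r2)/C) = asin(19/58) = 19.1223°
wrap1 = wrap2 = π + 2β = 218.2447°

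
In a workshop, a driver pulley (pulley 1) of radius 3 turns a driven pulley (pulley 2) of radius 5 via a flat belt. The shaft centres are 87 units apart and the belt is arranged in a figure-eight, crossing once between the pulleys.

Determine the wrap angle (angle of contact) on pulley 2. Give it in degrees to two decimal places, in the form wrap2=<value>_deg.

wrap2=190.55_deg

crossed belt: β = asin((r1+r2)/C) = asin(8/87) = 5.2760°
wrap1 = wrap2 = π + 2β = 190.5521°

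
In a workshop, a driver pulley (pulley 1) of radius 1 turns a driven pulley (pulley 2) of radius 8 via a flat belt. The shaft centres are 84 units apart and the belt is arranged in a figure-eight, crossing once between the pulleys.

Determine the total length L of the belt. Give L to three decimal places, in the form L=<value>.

L=197.240

crossed belt: β = asin((r1+r2)/C) = asin(9/84) = 6.1506°
wrap1 = wrap2 = π + 2β = 192.3013°
tangent length = C·cosβ = 83.5165
L = (r1+r2)·wrap + 2·C·cosβ = 9·3.3563 + 2·83.5165 = 197.2395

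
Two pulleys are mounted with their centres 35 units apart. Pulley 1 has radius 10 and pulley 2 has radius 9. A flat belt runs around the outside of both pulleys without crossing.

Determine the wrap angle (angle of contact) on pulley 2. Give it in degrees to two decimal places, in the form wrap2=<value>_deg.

wrap2=176.73_deg

open belt: β = asin((r2−r1)/C) = asin(-1/35) = -1.6372°
wrap1 = π − 2β = 183.2745°
wrap2 = π + 2β = 176.7255°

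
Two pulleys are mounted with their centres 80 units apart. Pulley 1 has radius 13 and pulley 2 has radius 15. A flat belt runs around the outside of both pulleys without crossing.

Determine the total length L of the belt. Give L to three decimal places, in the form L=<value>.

open belt: β = asin((r2−r1)/C) = asin(2/80) = 1.4325°
wrap1 = π − 2β = 177.1349°
wrap2 = π + 2β = 182.8651°
tangent length = C·cosβ = 79.9750
L = r1·wrap1 + r2·wrap2 + 2·C·cosβ = 13·3.0916 + 15·3.1916 + 2·79.9750 = 248.0146

L=248.015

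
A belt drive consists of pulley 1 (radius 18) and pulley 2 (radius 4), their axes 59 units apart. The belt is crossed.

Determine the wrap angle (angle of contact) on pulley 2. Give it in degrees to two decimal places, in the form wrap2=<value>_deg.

crossed belt: β = asin((r1+r2)/C) = asin(22/59) = 21.8934°
wrap1 = wrap2 = π + 2β = 223.7869°

wrap2=223.79_deg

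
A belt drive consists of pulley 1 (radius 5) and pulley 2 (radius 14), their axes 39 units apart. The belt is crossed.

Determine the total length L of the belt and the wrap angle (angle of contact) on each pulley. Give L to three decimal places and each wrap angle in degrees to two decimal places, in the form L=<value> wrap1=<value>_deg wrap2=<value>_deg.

L=147.144 wrap1=238.31_deg wrap2=238.31_deg

crossed belt: β = asin((r1+r2)/C) = asin(19/39) = 29.1554°
wrap1 = wrap2 = π + 2β = 238.3107°
tangent length = C·cosβ = 34.0588
L = (r1+r2)·wrap + 2·C·cosβ = 19·4.1593 + 2·34.0588 = 147.1444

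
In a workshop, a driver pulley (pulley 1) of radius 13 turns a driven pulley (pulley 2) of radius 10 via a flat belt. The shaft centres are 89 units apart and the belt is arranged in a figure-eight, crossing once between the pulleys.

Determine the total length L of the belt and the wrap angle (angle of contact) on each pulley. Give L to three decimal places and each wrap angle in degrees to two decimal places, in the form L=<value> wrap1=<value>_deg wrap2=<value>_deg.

crossed belt: β = asin((r1+r2)/C) = asin(23/89) = 14.9767°
wrap1 = wrap2 = π + 2β = 209.9535°
tangent length = C·cosβ = 85.9767
L = (r1+r2)·wrap + 2·C·cosβ = 23·3.6644 + 2·85.9767 = 256.2342

L=256.234 wrap1=209.95_deg wrap2=209.95_deg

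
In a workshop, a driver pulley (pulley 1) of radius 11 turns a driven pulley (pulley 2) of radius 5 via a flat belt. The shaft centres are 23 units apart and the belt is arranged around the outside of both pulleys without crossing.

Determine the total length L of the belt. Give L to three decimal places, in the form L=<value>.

L=97.840

open belt: β = asin((r2−r1)/C) = asin(-6/23) = -15.1217°
wrap1 = π − 2β = 210.2433°
wrap2 = π + 2β = 149.7567°
tangent length = C·cosβ = 22.2036
L = r1·wrap1 + r2·wrap2 + 2·C·cosβ = 11·3.6694 + 5·2.6137 + 2·22.2036 = 97.8398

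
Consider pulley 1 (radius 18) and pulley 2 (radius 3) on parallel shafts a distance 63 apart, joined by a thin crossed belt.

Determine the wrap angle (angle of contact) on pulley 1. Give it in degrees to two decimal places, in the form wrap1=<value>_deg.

wrap1=218.94_deg

crossed belt: β = asin((r1+r2)/C) = asin(21/63) = 19.4712°
wrap1 = wrap2 = π + 2β = 218.9424°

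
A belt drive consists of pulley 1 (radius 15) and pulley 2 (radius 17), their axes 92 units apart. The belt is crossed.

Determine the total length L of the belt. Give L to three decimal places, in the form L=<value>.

crossed belt: β = asin((r1+r2)/C) = asin(32/92) = 20.3544°
wrap1 = wrap2 = π + 2β = 220.7088°
tangent length = C·cosβ = 86.2554
L = (r1+r2)·wrap + 2·C·cosβ = 32·3.8521 + 2·86.2554 = 295.7779

L=295.778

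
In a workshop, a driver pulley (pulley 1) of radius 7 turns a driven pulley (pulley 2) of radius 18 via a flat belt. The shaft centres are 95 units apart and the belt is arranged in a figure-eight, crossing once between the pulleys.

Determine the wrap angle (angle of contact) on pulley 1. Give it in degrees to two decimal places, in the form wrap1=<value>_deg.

crossed belt: β = asin((r1+r2)/C) = asin(25/95) = 15.2575°
wrap1 = wrap2 = π + 2β = 210.5150°

wrap1=210.52_deg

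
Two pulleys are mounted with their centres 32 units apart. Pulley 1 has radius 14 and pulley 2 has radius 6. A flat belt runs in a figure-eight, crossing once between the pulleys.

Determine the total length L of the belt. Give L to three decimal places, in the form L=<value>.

L=139.797

crossed belt: β = asin((r1+r2)/C) = asin(20/32) = 38.6822°
wrap1 = wrap2 = π + 2β = 257.3644°
tangent length = C·cosβ = 24.9800
L = (r1+r2)·wrap + 2·C·cosβ = 20·4.4919 + 2·24.9800 = 139.7971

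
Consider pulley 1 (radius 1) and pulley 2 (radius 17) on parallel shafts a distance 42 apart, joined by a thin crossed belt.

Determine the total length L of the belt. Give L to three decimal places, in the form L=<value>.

crossed belt: β = asin((r1+r2)/C) = asin(18/42) = 25.3769°
wrap1 = wrap2 = π + 2β = 230.7539°
tangent length = C·cosβ = 37.9473
L = (r1+r2)·wrap + 2·C·cosβ = 18·4.0274 + 2·37.9473 = 148.3881

L=148.388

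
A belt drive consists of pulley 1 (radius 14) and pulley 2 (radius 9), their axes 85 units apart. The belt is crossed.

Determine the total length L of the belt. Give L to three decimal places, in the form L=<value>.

crossed belt: β = asin((r1+r2)/C) = asin(23/85) = 15.6993°
wrap1 = wrap2 = π + 2β = 211.3985°
tangent length = C·cosβ = 81.8291
L = (r1+r2)·wrap + 2·C·cosβ = 23·3.6896 + 2·81.8291 = 248.5190

L=248.519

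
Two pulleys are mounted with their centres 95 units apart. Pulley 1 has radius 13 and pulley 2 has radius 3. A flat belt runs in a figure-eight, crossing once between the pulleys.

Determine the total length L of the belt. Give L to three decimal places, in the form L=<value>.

crossed belt: β = asin((r1+r2)/C) = asin(16/95) = 9.6960°
wrap1 = wrap2 = π + 2β = 199.3921°
tangent length = C·cosβ = 93.6429
L = (r1+r2)·wrap + 2·C·cosβ = 16·3.4800 + 2·93.6429 = 242.9666

L=242.967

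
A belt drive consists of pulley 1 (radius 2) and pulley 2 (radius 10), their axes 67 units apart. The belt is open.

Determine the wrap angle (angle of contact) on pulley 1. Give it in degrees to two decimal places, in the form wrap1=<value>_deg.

wrap1=166.28_deg

open belt: β = asin((r2−r1)/C) = asin(8/67) = 6.8576°
wrap1 = π − 2β = 166.2847°
wrap2 = π + 2β = 193.7153°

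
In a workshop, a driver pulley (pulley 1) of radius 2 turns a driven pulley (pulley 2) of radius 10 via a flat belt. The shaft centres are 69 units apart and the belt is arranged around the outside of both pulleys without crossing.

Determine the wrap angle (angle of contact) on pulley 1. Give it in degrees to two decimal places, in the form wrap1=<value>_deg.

wrap1=166.68_deg

open belt: β = asin((r2−r1)/C) = asin(8/69) = 6.6580°
wrap1 = π − 2β = 166.6841°
wrap2 = π + 2β = 193.3159°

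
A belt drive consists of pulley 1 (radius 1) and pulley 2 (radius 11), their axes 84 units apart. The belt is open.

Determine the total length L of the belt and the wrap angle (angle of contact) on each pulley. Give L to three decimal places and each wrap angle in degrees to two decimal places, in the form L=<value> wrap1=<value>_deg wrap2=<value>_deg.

open belt: β = asin((r2−r1)/C) = asin(10/84) = 6.8371°
wrap1 = π − 2β = 166.3257°
wrap2 = π + 2β = 193.6743°
tangent length = C·cosβ = 83.4026
L = r1·wrap1 + r2·wrap2 + 2·C·cosβ = 1·2.9029 + 11·3.3803 + 2·83.4026 = 206.8910

L=206.891 wrap1=166.33_deg wrap2=193.67_deg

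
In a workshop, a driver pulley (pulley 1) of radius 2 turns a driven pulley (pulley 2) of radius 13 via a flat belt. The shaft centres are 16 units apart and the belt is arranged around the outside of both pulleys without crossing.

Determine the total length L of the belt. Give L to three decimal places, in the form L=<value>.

open belt: β = asin((r2−r1)/C) = asin(11/16) = 43.4325°
wrap1 = π − 2β = 93.1349°
wrap2 = π + 2β = 266.8651°
tangent length = C·cosβ = 11.6190
L = r1·wrap1 + r2·wrap2 + 2·C·cosβ = 2·1.6255 + 13·4.6577 + 2·11.6190 = 87.0387

L=87.039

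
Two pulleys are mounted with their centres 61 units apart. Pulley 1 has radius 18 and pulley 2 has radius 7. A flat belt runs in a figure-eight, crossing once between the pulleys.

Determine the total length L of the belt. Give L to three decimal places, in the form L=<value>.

L=210.937

crossed belt: β = asin((r1+r2)/C) = asin(25/61) = 24.1945°
wrap1 = wrap2 = π + 2β = 228.3891°
tangent length = C·cosβ = 55.6417
L = (r1+r2)·wrap + 2·C·cosβ = 25·3.9861 + 2·55.6417 = 210.9370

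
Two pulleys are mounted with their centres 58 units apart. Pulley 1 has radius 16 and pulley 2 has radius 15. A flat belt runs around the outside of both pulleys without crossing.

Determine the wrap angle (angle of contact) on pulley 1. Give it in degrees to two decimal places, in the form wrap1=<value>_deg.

wrap1=181.98_deg

open belt: β = asin((r2−r1)/C) = asin(-1/58) = -0.9879°
wrap1 = π − 2β = 181.9758°
wrap2 = π + 2β = 178.0242°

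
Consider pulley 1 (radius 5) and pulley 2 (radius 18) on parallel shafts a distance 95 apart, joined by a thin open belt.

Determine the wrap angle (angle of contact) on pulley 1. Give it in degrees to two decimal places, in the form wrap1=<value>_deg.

open belt: β = asin((r2−r1)/C) = asin(13/95) = 7.8652°
wrap1 = π − 2β = 164.2697°
wrap2 = π + 2β = 195.7303°

wrap1=164.27_deg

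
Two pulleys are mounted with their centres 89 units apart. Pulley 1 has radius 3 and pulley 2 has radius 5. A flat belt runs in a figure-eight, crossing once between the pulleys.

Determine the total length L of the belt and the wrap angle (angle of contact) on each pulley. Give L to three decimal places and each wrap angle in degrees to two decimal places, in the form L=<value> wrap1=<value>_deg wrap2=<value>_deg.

crossed belt: β = asin((r1+r2)/C) = asin(8/89) = 5.1571°
wrap1 = wrap2 = π + 2β = 190.3143°
tangent length = C·cosβ = 88.6397
L = (r1+r2)·wrap + 2·C·cosβ = 8·3.3216 + 2·88.6397 = 203.8523

L=203.852 wrap1=190.31_deg wrap2=190.31_deg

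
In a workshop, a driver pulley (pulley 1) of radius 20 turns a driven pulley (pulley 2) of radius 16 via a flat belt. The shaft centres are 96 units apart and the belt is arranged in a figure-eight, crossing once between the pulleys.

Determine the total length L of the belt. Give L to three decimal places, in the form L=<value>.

L=318.763

crossed belt: β = asin((r1+r2)/C) = asin(36/96) = 22.0243°
wrap1 = wrap2 = π + 2β = 224.0486°
tangent length = C·cosβ = 88.9944
L = (r1+r2)·wrap + 2·C·cosβ = 36·3.9104 + 2·88.9944 = 318.7627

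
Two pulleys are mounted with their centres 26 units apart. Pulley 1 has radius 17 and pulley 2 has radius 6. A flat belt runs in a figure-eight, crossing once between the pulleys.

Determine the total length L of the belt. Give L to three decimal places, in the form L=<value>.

crossed belt: β = asin((r1+r2)/C) = asin(23/26) = 62.2042°
wrap1 = wrap2 = π + 2β = 304.4085°
tangent length = C·cosβ = 12.1244
L = (r1+r2)·wrap + 2·C·cosβ = 23·5.3129 + 2·12.1244 = 146.4461

L=146.446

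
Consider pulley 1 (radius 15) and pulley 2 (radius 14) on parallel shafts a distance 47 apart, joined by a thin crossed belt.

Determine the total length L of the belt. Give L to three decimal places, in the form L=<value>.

crossed belt: β = asin((r1+r2)/C) = asin(29/47) = 38.0989°
wrap1 = wrap2 = π + 2β = 256.1979°
tangent length = C·cosβ = 36.9865
L = (r1+r2)·wrap + 2·C·cosβ = 29·4.4715 + 2·36.9865 = 203.6464

L=203.646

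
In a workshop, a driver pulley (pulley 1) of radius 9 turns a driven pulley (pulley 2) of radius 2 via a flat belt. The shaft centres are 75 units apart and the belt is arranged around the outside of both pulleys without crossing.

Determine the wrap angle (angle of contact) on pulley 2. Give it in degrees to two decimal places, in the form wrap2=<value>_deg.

wrap2=169.29_deg

open belt: β = asin((r2−r1)/C) = asin(-7/75) = -5.3554°
wrap1 = π − 2β = 190.7108°
wrap2 = π + 2β = 169.2892°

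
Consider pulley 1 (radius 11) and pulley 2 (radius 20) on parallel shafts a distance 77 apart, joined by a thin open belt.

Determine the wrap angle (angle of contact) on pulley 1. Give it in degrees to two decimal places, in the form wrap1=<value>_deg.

open belt: β = asin((r2−r1)/C) = asin(9/77) = 6.7123°
wrap1 = π − 2β = 166.5755°
wrap2 = π + 2β = 193.4245°

wrap1=166.58_deg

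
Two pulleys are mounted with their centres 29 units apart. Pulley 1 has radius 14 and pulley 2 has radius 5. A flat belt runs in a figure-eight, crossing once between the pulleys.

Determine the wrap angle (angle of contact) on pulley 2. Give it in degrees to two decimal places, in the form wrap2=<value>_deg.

crossed belt: β = asin((r1+r2)/C) = asin(19/29) = 40.9327°
wrap1 = wrap2 = π + 2β = 261.8654°

wrap2=261.87_deg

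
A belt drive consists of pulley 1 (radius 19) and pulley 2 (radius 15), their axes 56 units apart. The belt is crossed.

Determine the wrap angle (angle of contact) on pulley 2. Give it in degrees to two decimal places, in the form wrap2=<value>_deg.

wrap2=254.77_deg

crossed belt: β = asin((r1+r2)/C) = asin(34/56) = 37.3832°
wrap1 = wrap2 = π + 2β = 254.7664°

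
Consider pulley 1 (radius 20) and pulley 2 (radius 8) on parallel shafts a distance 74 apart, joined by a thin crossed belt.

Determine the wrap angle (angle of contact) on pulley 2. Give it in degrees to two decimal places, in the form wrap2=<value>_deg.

wrap2=224.47_deg

crossed belt: β = asin((r1+r2)/C) = asin(28/74) = 22.2333°
wrap1 = wrap2 = π + 2β = 224.4665°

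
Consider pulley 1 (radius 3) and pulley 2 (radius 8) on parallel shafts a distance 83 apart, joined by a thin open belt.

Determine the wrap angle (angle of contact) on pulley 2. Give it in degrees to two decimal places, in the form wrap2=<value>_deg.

wrap2=186.91_deg

open belt: β = asin((r2−r1)/C) = asin(5/83) = 3.4536°
wrap1 = π − 2β = 173.0927°
wrap2 = π + 2β = 186.9073°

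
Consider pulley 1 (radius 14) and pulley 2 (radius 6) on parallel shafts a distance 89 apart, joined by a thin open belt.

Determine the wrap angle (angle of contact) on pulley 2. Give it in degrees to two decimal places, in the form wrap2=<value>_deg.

wrap2=169.69_deg

open belt: β = asin((r2−r1)/C) = asin(-8/89) = -5.1571°
wrap1 = π − 2β = 190.3143°
wrap2 = π + 2β = 169.6857°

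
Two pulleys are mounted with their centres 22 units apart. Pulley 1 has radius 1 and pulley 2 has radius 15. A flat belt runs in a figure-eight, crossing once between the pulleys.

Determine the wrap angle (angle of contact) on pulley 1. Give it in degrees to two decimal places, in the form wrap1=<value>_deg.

wrap1=273.32_deg

crossed belt: β = asin((r1+r2)/C) = asin(16/22) = 46.6582°
wrap1 = wrap2 = π + 2β = 273.3165°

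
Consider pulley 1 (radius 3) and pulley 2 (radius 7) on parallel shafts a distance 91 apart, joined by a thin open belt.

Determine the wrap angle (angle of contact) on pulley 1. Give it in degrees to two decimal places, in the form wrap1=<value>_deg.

open belt: β = asin((r2−r1)/C) = asin(4/91) = 2.5193°
wrap1 = π − 2β = 174.9614°
wrap2 = π + 2β = 185.0386°

wrap1=174.96_deg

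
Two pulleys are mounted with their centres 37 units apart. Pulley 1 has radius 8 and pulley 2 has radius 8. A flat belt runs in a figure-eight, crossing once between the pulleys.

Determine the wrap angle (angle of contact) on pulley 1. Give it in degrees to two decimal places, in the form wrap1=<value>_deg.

crossed belt: β = asin((r1+r2)/C) = asin(16/37) = 25.6220°
wrap1 = wrap2 = π + 2β = 231.2441°

wrap1=231.24_deg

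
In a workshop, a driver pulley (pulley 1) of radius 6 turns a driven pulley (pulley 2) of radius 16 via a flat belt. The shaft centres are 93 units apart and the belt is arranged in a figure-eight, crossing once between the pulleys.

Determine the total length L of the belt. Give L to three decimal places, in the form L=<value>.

crossed belt: β = asin((r1+r2)/C) = asin(22/93) = 13.6835°
wrap1 = wrap2 = π + 2β = 207.3671°
tangent length = C·cosβ = 90.3604
L = (r1+r2)·wrap + 2·C·cosβ = 22·3.6192 + 2·90.3604 = 260.3440

L=260.344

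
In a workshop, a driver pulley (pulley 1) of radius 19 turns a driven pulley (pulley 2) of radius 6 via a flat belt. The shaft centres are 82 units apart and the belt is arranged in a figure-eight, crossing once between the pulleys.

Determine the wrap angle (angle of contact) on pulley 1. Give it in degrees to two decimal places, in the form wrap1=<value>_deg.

crossed belt: β = asin((r1+r2)/C) = asin(25/82) = 17.7508°
wrap1 = wrap2 = π + 2β = 215.5017°

wrap1=215.50_deg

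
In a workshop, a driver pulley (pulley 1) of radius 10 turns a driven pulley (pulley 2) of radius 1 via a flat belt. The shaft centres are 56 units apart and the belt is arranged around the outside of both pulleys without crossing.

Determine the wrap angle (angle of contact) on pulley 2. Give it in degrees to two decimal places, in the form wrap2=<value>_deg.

open belt: β = asin((r2−r1)/C) = asin(-9/56) = -9.2484°
wrap1 = π − 2β = 198.4967°
wrap2 = π + 2β = 161.5033°

wrap2=161.50_deg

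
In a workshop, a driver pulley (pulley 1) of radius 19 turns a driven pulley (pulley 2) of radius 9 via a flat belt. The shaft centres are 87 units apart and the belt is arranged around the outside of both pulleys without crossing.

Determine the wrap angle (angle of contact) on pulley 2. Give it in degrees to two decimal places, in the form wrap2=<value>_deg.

open belt: β = asin((r2−r1)/C) = asin(-10/87) = -6.6003°
wrap1 = π − 2β = 193.2006°
wrap2 = π + 2β = 166.7994°

wrap2=166.80_deg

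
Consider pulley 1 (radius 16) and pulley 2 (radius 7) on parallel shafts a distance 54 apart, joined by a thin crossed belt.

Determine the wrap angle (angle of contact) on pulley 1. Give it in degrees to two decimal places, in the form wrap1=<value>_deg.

crossed belt: β = asin((r1+r2)/C) = asin(23/54) = 25.2093°
wrap1 = wrap2 = π + 2β = 230.4186°

wrap1=230.42_deg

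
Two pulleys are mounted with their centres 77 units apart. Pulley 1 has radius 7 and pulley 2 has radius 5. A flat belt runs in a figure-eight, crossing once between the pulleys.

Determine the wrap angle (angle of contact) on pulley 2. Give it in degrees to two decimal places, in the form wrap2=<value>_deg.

wrap2=197.93_deg

crossed belt: β = asin((r1+r2)/C) = asin(12/77) = 8.9658°
wrap1 = wrap2 = π + 2β = 197.9315°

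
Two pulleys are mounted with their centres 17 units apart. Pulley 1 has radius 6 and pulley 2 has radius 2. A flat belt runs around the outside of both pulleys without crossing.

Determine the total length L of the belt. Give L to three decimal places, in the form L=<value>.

open belt: β = asin((r2−r1)/C) = asin(-4/17) = -13.6090°
wrap1 = π − 2β = 207.2179°
wrap2 = π + 2β = 152.7821°
tangent length = C·cosβ = 16.5227
L = r1·wrap1 + r2·wrap2 + 2·C·cosβ = 6·3.6166 + 2·2.6666 + 2·16.5227 = 60.0783

L=60.078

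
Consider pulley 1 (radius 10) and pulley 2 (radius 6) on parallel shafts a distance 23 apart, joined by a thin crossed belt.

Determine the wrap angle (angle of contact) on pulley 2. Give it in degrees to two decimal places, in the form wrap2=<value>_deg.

wrap2=268.16_deg

crossed belt: β = asin((r1+r2)/C) = asin(16/23) = 44.0792°
wrap1 = wrap2 = π + 2β = 268.1584°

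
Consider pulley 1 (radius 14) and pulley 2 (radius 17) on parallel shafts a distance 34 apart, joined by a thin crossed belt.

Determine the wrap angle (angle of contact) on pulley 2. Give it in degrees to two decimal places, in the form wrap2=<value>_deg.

crossed belt: β = asin((r1+r2)/C) = asin(31/34) = 65.7504°
wrap1 = wrap2 = π + 2β = 311.5007°

wrap2=311.50_deg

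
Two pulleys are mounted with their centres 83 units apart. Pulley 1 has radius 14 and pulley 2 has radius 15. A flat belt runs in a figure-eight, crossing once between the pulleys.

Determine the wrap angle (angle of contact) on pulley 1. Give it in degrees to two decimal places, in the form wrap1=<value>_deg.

crossed belt: β = asin((r1+r2)/C) = asin(29/83) = 20.4505°
wrap1 = wrap2 = π + 2β = 220.9009°

wrap1=220.90_deg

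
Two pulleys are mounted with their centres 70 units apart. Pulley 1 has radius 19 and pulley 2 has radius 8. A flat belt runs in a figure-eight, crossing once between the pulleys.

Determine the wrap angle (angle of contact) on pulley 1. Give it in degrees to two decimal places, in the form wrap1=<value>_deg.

crossed belt: β = asin((r1+r2)/C) = asin(27/70) = 22.6881°
wrap1 = wrap2 = π + 2β = 225.3762°

wrap1=225.38_deg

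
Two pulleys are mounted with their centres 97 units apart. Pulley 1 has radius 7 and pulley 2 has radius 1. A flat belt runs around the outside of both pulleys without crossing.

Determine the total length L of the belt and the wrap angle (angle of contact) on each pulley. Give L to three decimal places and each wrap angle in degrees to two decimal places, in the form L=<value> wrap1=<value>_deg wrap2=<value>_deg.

L=219.504 wrap1=187.09_deg wrap2=172.91_deg

open belt: β = asin((r2−r1)/C) = asin(-6/97) = -3.5463°
wrap1 = π − 2β = 187.0927°
wrap2 = π + 2β = 172.9073°
tangent length = C·cosβ = 96.8143
L = r1·wrap1 + r2·wrap2 + 2·C·cosβ = 7·3.2654 + 1·3.0178 + 2·96.8143 = 219.5040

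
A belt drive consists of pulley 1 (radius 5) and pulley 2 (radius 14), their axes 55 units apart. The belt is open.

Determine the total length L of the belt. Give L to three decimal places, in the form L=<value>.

L=171.166

open belt: β = asin((r2−r1)/C) = asin(9/55) = 9.4180°
wrap1 = π − 2β = 161.1639°
wrap2 = π + 2β = 198.8361°
tangent length = C·cosβ = 54.2586
L = r1·wrap1 + r2·wrap2 + 2·C·cosβ = 5·2.8128 + 14·3.4703 + 2·54.2586 = 171.1663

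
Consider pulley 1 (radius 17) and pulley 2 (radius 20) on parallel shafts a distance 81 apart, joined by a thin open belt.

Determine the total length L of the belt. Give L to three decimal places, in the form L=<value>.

L=278.350

open belt: β = asin((r2−r1)/C) = asin(3/81) = 2.1226°
wrap1 = π − 2β = 175.7549°
wrap2 = π + 2β = 184.2451°
tangent length = C·cosβ = 80.9444
L = r1·wrap1 + r2·wrap2 + 2·C·cosβ = 17·3.0675 + 20·3.2157 + 2·80.9444 = 278.3501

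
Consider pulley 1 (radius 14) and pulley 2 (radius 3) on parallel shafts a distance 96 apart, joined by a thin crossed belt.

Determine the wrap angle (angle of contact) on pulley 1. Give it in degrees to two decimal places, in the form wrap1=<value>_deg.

crossed belt: β = asin((r1+r2)/C) = asin(17/96) = 10.1999°
wrap1 = wrap2 = π + 2β = 200.3998°

wrap1=200.40_deg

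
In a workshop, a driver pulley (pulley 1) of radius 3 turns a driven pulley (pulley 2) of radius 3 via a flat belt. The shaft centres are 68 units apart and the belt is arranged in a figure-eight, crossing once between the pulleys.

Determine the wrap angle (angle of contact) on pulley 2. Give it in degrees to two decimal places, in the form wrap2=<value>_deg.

crossed belt: β = asin((r1+r2)/C) = asin(6/68) = 5.0621°
wrap1 = wrap2 = π + 2β = 190.1242°

wrap2=190.12_deg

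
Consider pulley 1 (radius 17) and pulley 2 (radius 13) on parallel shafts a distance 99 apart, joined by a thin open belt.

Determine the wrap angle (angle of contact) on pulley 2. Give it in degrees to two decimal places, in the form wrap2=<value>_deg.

open belt: β = asin((r2−r1)/C) = asin(-4/99) = -2.3156°
wrap1 = π − 2β = 184.6312°
wrap2 = π + 2β = 175.3688°

wrap2=175.37_deg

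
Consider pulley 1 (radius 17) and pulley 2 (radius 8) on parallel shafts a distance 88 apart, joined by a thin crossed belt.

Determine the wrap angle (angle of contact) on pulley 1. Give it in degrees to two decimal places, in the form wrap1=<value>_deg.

wrap1=213.01_deg

crossed belt: β = asin((r1+r2)/C) = asin(25/88) = 16.5045°
wrap1 = wrap2 = π + 2β = 213.0090°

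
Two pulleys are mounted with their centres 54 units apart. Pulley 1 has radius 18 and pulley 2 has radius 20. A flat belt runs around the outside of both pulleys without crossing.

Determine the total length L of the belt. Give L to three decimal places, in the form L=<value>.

open belt: β = asin((r2−r1)/C) = asin(2/54) = 2.1226°
wrap1 = π − 2β = 175.7549°
wrap2 = π + 2β = 184.2451°
tangent length = C·cosβ = 53.9630
L = r1·wrap1 + r2·wrap2 + 2·C·cosβ = 18·3.0675 + 20·3.2157 + 2·53.9630 = 227.4546

L=227.455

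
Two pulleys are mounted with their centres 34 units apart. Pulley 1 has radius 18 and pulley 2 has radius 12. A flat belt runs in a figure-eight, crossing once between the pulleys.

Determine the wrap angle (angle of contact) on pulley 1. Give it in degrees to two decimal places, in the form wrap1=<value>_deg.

crossed belt: β = asin((r1+r2)/C) = asin(30/34) = 61.9275°
wrap1 = wrap2 = π + 2β = 303.8550°

wrap1=303.86_deg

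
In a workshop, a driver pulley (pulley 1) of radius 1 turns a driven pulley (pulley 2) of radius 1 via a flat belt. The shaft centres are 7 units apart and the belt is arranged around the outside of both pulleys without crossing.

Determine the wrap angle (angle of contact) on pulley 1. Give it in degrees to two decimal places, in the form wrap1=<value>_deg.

wrap1=180.00_deg

open belt: β = asin((r2−r1)/C) = asin(0/7) = 0.0000°
wrap1 = π − 2β = 180.0000°
wrap2 = π + 2β = 180.0000°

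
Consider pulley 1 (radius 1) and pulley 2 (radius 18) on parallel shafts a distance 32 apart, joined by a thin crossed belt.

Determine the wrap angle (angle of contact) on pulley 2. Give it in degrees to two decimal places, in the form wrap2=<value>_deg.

crossed belt: β = asin((r1+r2)/C) = asin(19/32) = 36.4236°
wrap1 = wrap2 = π + 2β = 252.8471°

wrap2=252.85_deg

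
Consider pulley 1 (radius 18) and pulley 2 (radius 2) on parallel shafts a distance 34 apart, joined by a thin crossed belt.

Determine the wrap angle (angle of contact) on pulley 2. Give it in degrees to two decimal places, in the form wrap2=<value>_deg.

wrap2=252.06_deg

crossed belt: β = asin((r1+r2)/C) = asin(20/34) = 36.0319°
wrap1 = wrap2 = π + 2β = 252.0638°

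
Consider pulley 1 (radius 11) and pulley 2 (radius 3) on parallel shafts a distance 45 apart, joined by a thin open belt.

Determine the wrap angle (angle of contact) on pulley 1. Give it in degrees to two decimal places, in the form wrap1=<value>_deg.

wrap1=200.48_deg

open belt: β = asin((r2−r1)/C) = asin(-8/45) = -10.2403°
wrap1 = π − 2β = 200.4807°
wrap2 = π + 2β = 159.5193°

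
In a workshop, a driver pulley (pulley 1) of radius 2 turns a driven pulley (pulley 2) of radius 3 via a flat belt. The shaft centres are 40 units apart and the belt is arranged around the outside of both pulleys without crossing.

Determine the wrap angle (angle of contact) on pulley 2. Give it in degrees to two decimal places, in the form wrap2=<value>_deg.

wrap2=182.87_deg

open belt: β = asin((r2−r1)/C) = asin(1/40) = 1.4325°
wrap1 = π − 2β = 177.1349°
wrap2 = π + 2β = 182.8651°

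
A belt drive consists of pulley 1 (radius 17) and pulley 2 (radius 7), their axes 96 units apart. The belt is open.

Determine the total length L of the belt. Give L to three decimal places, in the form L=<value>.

open belt: β = asin((r2−r1)/C) = asin(-10/96) = -5.9792°
wrap1 = π − 2β = 191.9583°
wrap2 = π + 2β = 168.0417°
tangent length = C·cosβ = 95.4777
L = r1·wrap1 + r2·wrap2 + 2·C·cosβ = 17·3.3503 + 7·2.9329 + 2·95.4777 = 268.4408

L=268.441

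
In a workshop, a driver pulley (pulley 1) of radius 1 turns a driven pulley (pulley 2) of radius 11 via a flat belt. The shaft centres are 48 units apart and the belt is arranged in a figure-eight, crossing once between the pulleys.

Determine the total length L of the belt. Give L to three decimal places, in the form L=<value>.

crossed belt: β = asin((r1+r2)/C) = asin(12/48) = 14.4775°
wrap1 = wrap2 = π + 2β = 208.9550°
tangent length = C·cosβ = 46.4758
L = (r1+r2)·wrap + 2·C·cosβ = 12·3.6470 + 2·46.4758 = 136.7150

L=136.715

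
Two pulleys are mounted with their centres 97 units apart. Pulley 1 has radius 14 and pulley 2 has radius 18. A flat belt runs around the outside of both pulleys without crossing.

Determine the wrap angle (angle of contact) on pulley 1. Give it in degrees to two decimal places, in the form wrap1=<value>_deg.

wrap1=175.27_deg

open belt: β = asin((r2−r1)/C) = asin(4/97) = 2.3634°
wrap1 = π − 2β = 175.2732°
wrap2 = π + 2β = 184.7268°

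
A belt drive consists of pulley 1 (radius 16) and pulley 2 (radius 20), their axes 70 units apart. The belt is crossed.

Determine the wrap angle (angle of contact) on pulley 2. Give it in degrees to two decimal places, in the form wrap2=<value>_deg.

crossed belt: β = asin((r1+r2)/C) = asin(36/70) = 30.9497°
wrap1 = wrap2 = π + 2β = 241.8994°

wrap2=241.90_deg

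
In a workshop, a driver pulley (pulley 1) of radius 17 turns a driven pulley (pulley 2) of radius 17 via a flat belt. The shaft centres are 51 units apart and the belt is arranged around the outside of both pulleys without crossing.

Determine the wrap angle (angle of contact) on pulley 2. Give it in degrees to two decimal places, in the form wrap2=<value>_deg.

open belt: β = asin((r2−r1)/C) = asin(0/51) = 0.0000°
wrap1 = π − 2β = 180.0000°
wrap2 = π + 2β = 180.0000°

wrap2=180.00_deg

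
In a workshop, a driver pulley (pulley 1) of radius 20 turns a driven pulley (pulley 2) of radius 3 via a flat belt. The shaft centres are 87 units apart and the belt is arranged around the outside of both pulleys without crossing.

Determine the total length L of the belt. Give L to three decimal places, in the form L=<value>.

open belt: β = asin((r2−r1)/C) = asin(-17/87) = -11.2682°
wrap1 = π − 2β = 202.5365°
wrap2 = π + 2β = 157.4635°
tangent length = C·cosβ = 85.3229
L = r1·wrap1 + r2·wrap2 + 2·C·cosβ = 20·3.5349 + 3·2.7483 + 2·85.3229 = 249.5892

L=249.589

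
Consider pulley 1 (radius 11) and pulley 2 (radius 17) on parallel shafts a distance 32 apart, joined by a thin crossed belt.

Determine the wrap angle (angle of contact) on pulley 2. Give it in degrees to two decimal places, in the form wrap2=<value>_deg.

crossed belt: β = asin((r1+r2)/C) = asin(28/32) = 61.0450°
wrap1 = wrap2 = π + 2β = 302.0900°

wrap2=302.09_deg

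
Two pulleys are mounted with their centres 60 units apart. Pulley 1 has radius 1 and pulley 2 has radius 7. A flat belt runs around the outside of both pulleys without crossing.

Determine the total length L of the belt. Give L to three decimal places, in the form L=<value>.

L=145.733

open belt: β = asin((r2−r1)/C) = asin(6/60) = 5.7392°
wrap1 = π − 2β = 168.5217°
wrap2 = π + 2β = 191.4783°
tangent length = C·cosβ = 59.6992
L = r1·wrap1 + r2·wrap2 + 2·C·cosβ = 1·2.9413 + 7·3.3419 + 2·59.6992 = 145.7332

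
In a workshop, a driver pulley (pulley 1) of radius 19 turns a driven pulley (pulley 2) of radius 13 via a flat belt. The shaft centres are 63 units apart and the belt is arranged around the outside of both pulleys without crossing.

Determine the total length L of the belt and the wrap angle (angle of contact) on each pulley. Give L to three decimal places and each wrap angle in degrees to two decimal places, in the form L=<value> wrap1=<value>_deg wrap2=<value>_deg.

L=227.103 wrap1=190.93_deg wrap2=169.07_deg

open belt: β = asin((r2−r1)/C) = asin(-6/63) = -5.4650°
wrap1 = π − 2β = 190.9300°
wrap2 = π + 2β = 169.0700°
tangent length = C·cosβ = 62.7136
L = r1·wrap1 + r2·wrap2 + 2·C·cosβ = 19·3.3324 + 13·2.9508 + 2·62.7136 = 227.1028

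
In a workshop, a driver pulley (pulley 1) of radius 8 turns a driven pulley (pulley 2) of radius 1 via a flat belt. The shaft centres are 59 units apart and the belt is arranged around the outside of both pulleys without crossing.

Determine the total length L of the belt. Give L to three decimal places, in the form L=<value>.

open belt: β = asin((r2−r1)/C) = asin(-7/59) = -6.8139°
wrap1 = π − 2β = 193.6277°
wrap2 = π + 2β = 166.3723°
tangent length = C·cosβ = 58.5833
L = r1·wrap1 + r2·wrap2 + 2·C·cosβ = 8·3.3794 + 1·2.9037 + 2·58.5833 = 147.1058

L=147.106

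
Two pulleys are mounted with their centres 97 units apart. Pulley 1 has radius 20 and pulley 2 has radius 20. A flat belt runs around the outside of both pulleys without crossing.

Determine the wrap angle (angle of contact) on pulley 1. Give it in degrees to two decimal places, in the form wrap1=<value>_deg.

open belt: β = asin((r2−r1)/C) = asin(0/97) = 0.0000°
wrap1 = π − 2β = 180.0000°
wrap2 = π + 2β = 180.0000°

wrap1=180.00_deg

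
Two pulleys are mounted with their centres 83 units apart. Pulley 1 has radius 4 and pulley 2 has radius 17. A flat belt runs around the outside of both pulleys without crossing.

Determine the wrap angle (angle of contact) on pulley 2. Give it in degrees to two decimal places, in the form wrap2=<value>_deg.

open belt: β = asin((r2−r1)/C) = asin(13/83) = 9.0111°
wrap1 = π − 2β = 161.9777°
wrap2 = π + 2β = 198.0223°

wrap2=198.02_deg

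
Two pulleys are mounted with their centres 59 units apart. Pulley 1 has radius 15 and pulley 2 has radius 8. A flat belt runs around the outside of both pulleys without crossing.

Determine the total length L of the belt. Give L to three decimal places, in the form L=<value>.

L=191.088

open belt: β = asin((r2−r1)/C) = asin(-7/59) = -6.8139°
wrap1 = π − 2β = 193.6277°
wrap2 = π + 2β = 166.3723°
tangent length = C·cosβ = 58.5833
L = r1·wrap1 + r2·wrap2 + 2·C·cosβ = 15·3.3794 + 8·2.9037 + 2·58.5833 = 191.0881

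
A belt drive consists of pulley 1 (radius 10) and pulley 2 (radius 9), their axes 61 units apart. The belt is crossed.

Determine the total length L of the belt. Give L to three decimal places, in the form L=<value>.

crossed belt: β = asin((r1+r2)/C) = asin(19/61) = 18.1482°
wrap1 = wrap2 = π + 2β = 216.2963°
tangent length = C·cosβ = 57.9655
L = (r1+r2)·wrap + 2·C·cosβ = 19·3.7751 + 2·57.9655 = 187.6576

L=187.658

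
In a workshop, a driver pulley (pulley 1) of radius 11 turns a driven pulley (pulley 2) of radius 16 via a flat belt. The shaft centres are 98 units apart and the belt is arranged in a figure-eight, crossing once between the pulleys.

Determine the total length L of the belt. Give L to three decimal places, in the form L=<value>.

L=288.310

crossed belt: β = asin((r1+r2)/C) = asin(27/98) = 15.9924°
wrap1 = wrap2 = π + 2β = 211.9848°
tangent length = C·cosβ = 94.2072
L = (r1+r2)·wrap + 2·C·cosβ = 27·3.6998 + 2·94.2072 = 288.3099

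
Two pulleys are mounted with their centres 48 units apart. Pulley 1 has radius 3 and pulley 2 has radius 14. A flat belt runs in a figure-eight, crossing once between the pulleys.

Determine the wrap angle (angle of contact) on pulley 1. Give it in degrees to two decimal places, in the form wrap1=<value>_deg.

wrap1=221.48_deg

crossed belt: β = asin((r1+r2)/C) = asin(17/48) = 20.7424°
wrap1 = wrap2 = π + 2β = 221.4848°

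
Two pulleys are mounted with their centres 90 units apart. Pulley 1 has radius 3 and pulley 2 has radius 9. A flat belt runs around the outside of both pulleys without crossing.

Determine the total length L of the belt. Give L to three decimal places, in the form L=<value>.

L=218.099

open belt: β = asin((r2−r1)/C) = asin(6/90) = 3.8226°
wrap1 = π − 2β = 172.3549°
wrap2 = π + 2β = 187.6451°
tangent length = C·cosβ = 89.7998
L = r1·wrap1 + r2·wrap2 + 2·C·cosβ = 3·3.0082 + 9·3.2750 + 2·89.7998 = 218.0993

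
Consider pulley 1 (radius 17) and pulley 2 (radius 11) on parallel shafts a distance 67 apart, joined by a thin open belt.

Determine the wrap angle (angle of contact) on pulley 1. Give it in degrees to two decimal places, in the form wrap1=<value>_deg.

wrap1=190.28_deg

open belt: β = asin((r2−r1)/C) = asin(-6/67) = -5.1378°
wrap1 = π − 2β = 190.2757°
wrap2 = π + 2β = 169.7243°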